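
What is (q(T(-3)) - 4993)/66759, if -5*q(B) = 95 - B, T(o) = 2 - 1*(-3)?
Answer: -5011/66759 ≈ -0.075061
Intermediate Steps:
T(o) = 5 (T(o) = 2 + 3 = 5)
q(B) = -19 + B/5 (q(B) = -(95 - B)/5 = -19 + B/5)
(q(T(-3)) - 4993)/66759 = ((-19 + (⅕)*5) - 4993)/66759 = ((-19 + 1) - 4993)*(1/66759) = (-18 - 4993)*(1/66759) = -5011*1/66759 = -5011/66759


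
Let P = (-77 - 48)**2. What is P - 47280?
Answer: -31655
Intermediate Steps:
P = 15625 (P = (-125)**2 = 15625)
P - 47280 = 15625 - 47280 = -31655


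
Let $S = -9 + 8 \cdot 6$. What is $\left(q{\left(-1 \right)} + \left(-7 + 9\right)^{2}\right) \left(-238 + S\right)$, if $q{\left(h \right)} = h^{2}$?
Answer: $-995$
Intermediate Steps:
$S = 39$ ($S = -9 + 48 = 39$)
$\left(q{\left(-1 \right)} + \left(-7 + 9\right)^{2}\right) \left(-238 + S\right) = \left(\left(-1\right)^{2} + \left(-7 + 9\right)^{2}\right) \left(-238 + 39\right) = \left(1 + 2^{2}\right) \left(-199\right) = \left(1 + 4\right) \left(-199\right) = 5 \left(-199\right) = -995$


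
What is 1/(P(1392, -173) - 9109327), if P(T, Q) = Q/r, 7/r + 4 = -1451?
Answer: -7/63513574 ≈ -1.1021e-7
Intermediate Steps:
r = -7/1455 (r = 7/(-4 - 1451) = 7/(-1455) = 7*(-1/1455) = -7/1455 ≈ -0.0048110)
P(T, Q) = -1455*Q/7 (P(T, Q) = Q/(-7/1455) = Q*(-1455/7) = -1455*Q/7)
1/(P(1392, -173) - 9109327) = 1/(-1455/7*(-173) - 9109327) = 1/(251715/7 - 9109327) = 1/(-63513574/7) = -7/63513574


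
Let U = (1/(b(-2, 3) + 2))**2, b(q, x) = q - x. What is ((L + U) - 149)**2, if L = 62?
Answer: 611524/81 ≈ 7549.7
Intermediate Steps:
U = 1/9 (U = (1/((-2 - 1*3) + 2))**2 = (1/((-2 - 3) + 2))**2 = (1/(-5 + 2))**2 = (1/(-3))**2 = (-1/3)**2 = 1/9 ≈ 0.11111)
((L + U) - 149)**2 = ((62 + 1/9) - 149)**2 = (559/9 - 149)**2 = (-782/9)**2 = 611524/81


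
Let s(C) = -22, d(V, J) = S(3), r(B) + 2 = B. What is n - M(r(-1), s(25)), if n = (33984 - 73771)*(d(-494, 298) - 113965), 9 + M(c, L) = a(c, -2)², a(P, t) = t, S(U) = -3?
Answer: 4534444821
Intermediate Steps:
r(B) = -2 + B
d(V, J) = -3
M(c, L) = -5 (M(c, L) = -9 + (-2)² = -9 + 4 = -5)
n = 4534444816 (n = (33984 - 73771)*(-3 - 113965) = -39787*(-113968) = 4534444816)
n - M(r(-1), s(25)) = 4534444816 - 1*(-5) = 4534444816 + 5 = 4534444821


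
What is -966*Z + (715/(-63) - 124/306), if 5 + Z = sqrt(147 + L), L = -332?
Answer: 5160341/1071 - 966*I*sqrt(185) ≈ 4818.2 - 13139.0*I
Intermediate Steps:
Z = -5 + I*sqrt(185) (Z = -5 + sqrt(147 - 332) = -5 + sqrt(-185) = -5 + I*sqrt(185) ≈ -5.0 + 13.601*I)
-966*Z + (715/(-63) - 124/306) = -966*(-5 + I*sqrt(185)) + (715/(-63) - 124/306) = (4830 - 966*I*sqrt(185)) + (715*(-1/63) - 124*1/306) = (4830 - 966*I*sqrt(185)) + (-715/63 - 62/153) = (4830 - 966*I*sqrt(185)) - 12589/1071 = 5160341/1071 - 966*I*sqrt(185)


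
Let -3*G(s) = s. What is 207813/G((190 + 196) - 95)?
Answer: -207813/97 ≈ -2142.4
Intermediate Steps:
G(s) = -s/3
207813/G((190 + 196) - 95) = 207813/((-((190 + 196) - 95)/3)) = 207813/((-(386 - 95)/3)) = 207813/((-⅓*291)) = 207813/(-97) = 207813*(-1/97) = -207813/97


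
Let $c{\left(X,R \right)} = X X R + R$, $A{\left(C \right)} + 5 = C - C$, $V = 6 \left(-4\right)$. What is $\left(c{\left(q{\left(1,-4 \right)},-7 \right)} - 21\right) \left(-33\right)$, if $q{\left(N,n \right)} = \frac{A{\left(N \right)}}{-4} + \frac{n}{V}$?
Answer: $\frac{66605}{48} \approx 1387.6$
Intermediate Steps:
$V = -24$
$A{\left(C \right)} = -5$ ($A{\left(C \right)} = -5 + \left(C - C\right) = -5 + 0 = -5$)
$q{\left(N,n \right)} = \frac{5}{4} - \frac{n}{24}$ ($q{\left(N,n \right)} = - \frac{5}{-4} + \frac{n}{-24} = \left(-5\right) \left(- \frac{1}{4}\right) + n \left(- \frac{1}{24}\right) = \frac{5}{4} - \frac{n}{24}$)
$c{\left(X,R \right)} = R + R X^{2}$ ($c{\left(X,R \right)} = X^{2} R + R = R X^{2} + R = R + R X^{2}$)
$\left(c{\left(q{\left(1,-4 \right)},-7 \right)} - 21\right) \left(-33\right) = \left(- 7 \left(1 + \left(\frac{5}{4} - - \frac{1}{6}\right)^{2}\right) - 21\right) \left(-33\right) = \left(- 7 \left(1 + \left(\frac{5}{4} + \frac{1}{6}\right)^{2}\right) - 21\right) \left(-33\right) = \left(- 7 \left(1 + \left(\frac{17}{12}\right)^{2}\right) - 21\right) \left(-33\right) = \left(- 7 \left(1 + \frac{289}{144}\right) - 21\right) \left(-33\right) = \left(\left(-7\right) \frac{433}{144} - 21\right) \left(-33\right) = \left(- \frac{3031}{144} - 21\right) \left(-33\right) = \left(- \frac{6055}{144}\right) \left(-33\right) = \frac{66605}{48}$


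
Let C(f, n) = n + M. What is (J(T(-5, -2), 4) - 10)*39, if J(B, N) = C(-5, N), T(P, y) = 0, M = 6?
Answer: 0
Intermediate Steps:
C(f, n) = 6 + n (C(f, n) = n + 6 = 6 + n)
J(B, N) = 6 + N
(J(T(-5, -2), 4) - 10)*39 = ((6 + 4) - 10)*39 = (10 - 10)*39 = 0*39 = 0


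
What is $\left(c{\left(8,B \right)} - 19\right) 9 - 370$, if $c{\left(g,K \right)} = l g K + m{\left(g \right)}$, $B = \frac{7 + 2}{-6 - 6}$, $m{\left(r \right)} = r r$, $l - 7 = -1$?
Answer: $-289$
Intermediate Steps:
$l = 6$ ($l = 7 - 1 = 6$)
$m{\left(r \right)} = r^{2}$
$B = - \frac{3}{4}$ ($B = \frac{9}{-12} = 9 \left(- \frac{1}{12}\right) = - \frac{3}{4} \approx -0.75$)
$c{\left(g,K \right)} = g^{2} + 6 K g$ ($c{\left(g,K \right)} = 6 g K + g^{2} = 6 K g + g^{2} = g^{2} + 6 K g$)
$\left(c{\left(8,B \right)} - 19\right) 9 - 370 = \left(8 \left(8 + 6 \left(- \frac{3}{4}\right)\right) - 19\right) 9 - 370 = \left(8 \left(8 - \frac{9}{2}\right) - 19\right) 9 - 370 = \left(8 \cdot \frac{7}{2} - 19\right) 9 - 370 = \left(28 - 19\right) 9 - 370 = 9 \cdot 9 - 370 = 81 - 370 = -289$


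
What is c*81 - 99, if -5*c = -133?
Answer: 10278/5 ≈ 2055.6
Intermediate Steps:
c = 133/5 (c = -⅕*(-133) = 133/5 ≈ 26.600)
c*81 - 99 = (133/5)*81 - 99 = 10773/5 - 99 = 10278/5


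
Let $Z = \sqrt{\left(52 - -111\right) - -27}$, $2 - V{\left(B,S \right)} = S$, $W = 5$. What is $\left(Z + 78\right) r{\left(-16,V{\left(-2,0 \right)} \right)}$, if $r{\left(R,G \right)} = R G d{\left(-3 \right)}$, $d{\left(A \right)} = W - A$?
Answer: $-19968 - 256 \sqrt{190} \approx -23497.0$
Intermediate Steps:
$V{\left(B,S \right)} = 2 - S$
$d{\left(A \right)} = 5 - A$
$r{\left(R,G \right)} = 8 G R$ ($r{\left(R,G \right)} = R G \left(5 - -3\right) = G R \left(5 + 3\right) = G R 8 = 8 G R$)
$Z = \sqrt{190}$ ($Z = \sqrt{\left(52 + 111\right) + 27} = \sqrt{163 + 27} = \sqrt{190} \approx 13.784$)
$\left(Z + 78\right) r{\left(-16,V{\left(-2,0 \right)} \right)} = \left(\sqrt{190} + 78\right) 8 \left(2 - 0\right) \left(-16\right) = \left(78 + \sqrt{190}\right) 8 \left(2 + 0\right) \left(-16\right) = \left(78 + \sqrt{190}\right) 8 \cdot 2 \left(-16\right) = \left(78 + \sqrt{190}\right) \left(-256\right) = -19968 - 256 \sqrt{190}$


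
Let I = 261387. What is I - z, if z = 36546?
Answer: 224841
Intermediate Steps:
I - z = 261387 - 1*36546 = 261387 - 36546 = 224841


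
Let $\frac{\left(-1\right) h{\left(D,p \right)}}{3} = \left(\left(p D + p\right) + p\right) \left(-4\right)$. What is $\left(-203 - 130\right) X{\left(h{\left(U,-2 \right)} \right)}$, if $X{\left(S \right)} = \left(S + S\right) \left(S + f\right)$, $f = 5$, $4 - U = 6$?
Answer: $0$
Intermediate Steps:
$U = -2$ ($U = 4 - 6 = -2$)
$h{\left(D,p \right)} = 24 p + 12 D p$ ($h{\left(D,p \right)} = - 3 \left(\left(p D + p\right) + p\right) \left(-4\right) = - 3 \left(\left(D p + p\right) + p\right) \left(-4\right) = - 3 \left(\left(p + D p\right) + p\right) \left(-4\right) = - 3 \left(2 p + D p\right) \left(-4\right) = - 3 \left(- 8 p - 4 D p\right) = 24 p + 12 D p$)
$X{\left(S \right)} = 2 S \left(5 + S\right)$ ($X{\left(S \right)} = \left(S + S\right) \left(S + 5\right) = 2 S \left(5 + S\right)$)
$\left(-203 - 130\right) X{\left(h{\left(U,-2 \right)} \right)} = \left(-203 - 130\right) 2 \cdot 12 \left(-2\right) \left(2 - 2\right) \left(5 + 12 \left(-2\right) \left(2 - 2\right)\right) = - 333 \cdot 2 \cdot 12 \left(-2\right) 0 \left(5 + 12 \left(-2\right) 0\right) = - 333 \cdot 2 \cdot 0 \left(5 + 0\right) = - 333 \cdot 2 \cdot 0 \cdot 5 = \left(-333\right) 0 = 0$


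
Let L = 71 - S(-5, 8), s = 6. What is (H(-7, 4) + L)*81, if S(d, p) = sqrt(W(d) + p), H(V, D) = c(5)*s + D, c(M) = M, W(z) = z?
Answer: 8505 - 81*sqrt(3) ≈ 8364.7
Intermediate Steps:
H(V, D) = 30 + D (H(V, D) = 5*6 + D = 30 + D)
S(d, p) = sqrt(d + p)
L = 71 - sqrt(3) (L = 71 - sqrt(-5 + 8) = 71 - sqrt(3) ≈ 69.268)
(H(-7, 4) + L)*81 = ((30 + 4) + (71 - sqrt(3)))*81 = (34 + (71 - sqrt(3)))*81 = (105 - sqrt(3))*81 = 8505 - 81*sqrt(3)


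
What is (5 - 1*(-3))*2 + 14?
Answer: 30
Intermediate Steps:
(5 - 1*(-3))*2 + 14 = (5 + 3)*2 + 14 = 8*2 + 14 = 16 + 14 = 30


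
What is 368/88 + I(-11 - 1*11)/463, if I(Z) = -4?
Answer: 21254/5093 ≈ 4.1732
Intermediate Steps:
368/88 + I(-11 - 1*11)/463 = 368/88 - 4/463 = 368*(1/88) - 4*1/463 = 46/11 - 4/463 = 21254/5093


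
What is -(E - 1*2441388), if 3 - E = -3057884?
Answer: -616499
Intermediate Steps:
E = 3057887 (E = 3 - 1*(-3057884) = 3 + 3057884 = 3057887)
-(E - 1*2441388) = -(3057887 - 1*2441388) = -(3057887 - 2441388) = -1*616499 = -616499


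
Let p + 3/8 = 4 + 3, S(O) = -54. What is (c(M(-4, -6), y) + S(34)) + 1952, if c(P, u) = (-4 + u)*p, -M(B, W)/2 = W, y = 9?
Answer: 15449/8 ≈ 1931.1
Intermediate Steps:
M(B, W) = -2*W
p = 53/8 (p = -3/8 + (4 + 3) = -3/8 + 7 = 53/8 ≈ 6.6250)
c(P, u) = -53/2 + 53*u/8 (c(P, u) = (-4 + u)*(53/8) = -53/2 + 53*u/8)
(c(M(-4, -6), y) + S(34)) + 1952 = ((-53/2 + (53/8)*9) - 54) + 1952 = ((-53/2 + 477/8) - 54) + 1952 = (265/8 - 54) + 1952 = -167/8 + 1952 = 15449/8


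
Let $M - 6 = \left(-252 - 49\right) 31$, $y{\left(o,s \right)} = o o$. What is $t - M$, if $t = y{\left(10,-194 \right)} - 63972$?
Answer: $-54547$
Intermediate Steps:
$y{\left(o,s \right)} = o^{2}$
$t = -63872$ ($t = 10^{2} - 63972 = 100 - 63972 = -63872$)
$M = -9325$ ($M = 6 + \left(-252 - 49\right) 31 = 6 - 9331 = -9325$)
$t - M = -63872 - -9325 = -63872 + 9325 = -54547$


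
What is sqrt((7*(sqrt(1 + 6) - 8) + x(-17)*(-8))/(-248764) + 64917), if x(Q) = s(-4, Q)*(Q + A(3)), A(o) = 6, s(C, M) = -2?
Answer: sqrt(1004323256288620 - 435337*sqrt(7))/124382 ≈ 254.79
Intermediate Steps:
x(Q) = -12 - 2*Q (x(Q) = -2*(Q + 6) = -2*(6 + Q) = -12 - 2*Q)
sqrt((7*(sqrt(1 + 6) - 8) + x(-17)*(-8))/(-248764) + 64917) = sqrt((7*(sqrt(1 + 6) - 8) + (-12 - 2*(-17))*(-8))/(-248764) + 64917) = sqrt((7*(sqrt(7) - 8) + (-12 + 34)*(-8))*(-1/248764) + 64917) = sqrt((7*(-8 + sqrt(7)) + 22*(-8))*(-1/248764) + 64917) = sqrt(((-56 + 7*sqrt(7)) - 176)*(-1/248764) + 64917) = sqrt((-232 + 7*sqrt(7))*(-1/248764) + 64917) = sqrt((58/62191 - 7*sqrt(7)/248764) + 64917) = sqrt(4037253205/62191 - 7*sqrt(7)/248764)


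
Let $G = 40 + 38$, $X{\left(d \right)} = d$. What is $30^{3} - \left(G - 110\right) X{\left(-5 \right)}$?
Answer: $26840$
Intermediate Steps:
$G = 78$
$30^{3} - \left(G - 110\right) X{\left(-5 \right)} = 30^{3} - \left(78 - 110\right) \left(-5\right) = 27000 - \left(-32\right) \left(-5\right) = 27000 - 160 = 26840$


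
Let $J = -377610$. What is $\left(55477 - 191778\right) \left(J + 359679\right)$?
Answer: $2444013231$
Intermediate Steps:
$\left(55477 - 191778\right) \left(J + 359679\right) = \left(55477 - 191778\right) \left(-377610 + 359679\right) = \left(-136301\right) \left(-17931\right) = 2444013231$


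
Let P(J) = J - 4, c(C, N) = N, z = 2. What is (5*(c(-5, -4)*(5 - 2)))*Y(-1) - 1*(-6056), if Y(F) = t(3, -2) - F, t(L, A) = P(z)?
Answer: 6116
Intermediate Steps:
P(J) = -4 + J
t(L, A) = -2 (t(L, A) = -4 + 2 = -2)
Y(F) = -2 - F
(5*(c(-5, -4)*(5 - 2)))*Y(-1) - 1*(-6056) = (5*(-4*(5 - 2)))*(-2 - 1*(-1)) - 1*(-6056) = (5*(-4*3))*(-2 + 1) + 6056 = (5*(-12))*(-1) + 6056 = -60*(-1) + 6056 = 60 + 6056 = 6116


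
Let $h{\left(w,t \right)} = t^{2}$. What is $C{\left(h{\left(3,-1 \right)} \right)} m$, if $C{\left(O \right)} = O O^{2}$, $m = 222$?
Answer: $222$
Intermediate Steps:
$C{\left(O \right)} = O^{3}$
$C{\left(h{\left(3,-1 \right)} \right)} m = \left(\left(-1\right)^{2}\right)^{3} \cdot 222 = 1^{3} \cdot 222 = 1 \cdot 222 = 222$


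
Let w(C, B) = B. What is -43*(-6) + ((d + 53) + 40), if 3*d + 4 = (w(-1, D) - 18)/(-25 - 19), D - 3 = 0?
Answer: 46171/132 ≈ 349.78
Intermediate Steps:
D = 3 (D = 3 + 0 = 3)
d = -161/132 (d = -4/3 + ((3 - 18)/(-25 - 19))/3 = -4/3 + (-15/(-44))/3 = -4/3 + (-15*(-1/44))/3 = -4/3 + (⅓)*(15/44) = -4/3 + 5/44 = -161/132 ≈ -1.2197)
-43*(-6) + ((d + 53) + 40) = -43*(-6) + ((-161/132 + 53) + 40) = 258 + (6835/132 + 40) = 258 + 12115/132 = 46171/132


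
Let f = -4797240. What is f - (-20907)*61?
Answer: -3521913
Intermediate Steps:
f - (-20907)*61 = -4797240 - (-20907)*61 = -4797240 - 1*(-1275327) = -4797240 + 1275327 = -3521913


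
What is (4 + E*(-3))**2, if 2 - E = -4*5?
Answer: 3844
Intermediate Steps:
E = 22 (E = 2 - (-4)*5 = 2 - 1*(-20) = 2 + 20 = 22)
(4 + E*(-3))**2 = (4 + 22*(-3))**2 = (4 - 66)**2 = (-62)**2 = 3844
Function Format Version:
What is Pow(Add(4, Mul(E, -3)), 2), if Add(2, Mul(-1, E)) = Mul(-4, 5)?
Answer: 3844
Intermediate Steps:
E = 22 (E = Add(2, Mul(-1, Mul(-4, 5))) = Add(2, Mul(-1, -20)) = Add(2, 20) = 22)
Pow(Add(4, Mul(E, -3)), 2) = Pow(Add(4, Mul(22, -3)), 2) = Pow(Add(4, -66), 2) = Pow(-62, 2) = 3844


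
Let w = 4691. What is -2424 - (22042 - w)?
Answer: -19775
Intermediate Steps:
-2424 - (22042 - w) = -2424 - (22042 - 1*4691) = -2424 - (22042 - 4691) = -2424 - 1*17351 = -2424 - 17351 = -19775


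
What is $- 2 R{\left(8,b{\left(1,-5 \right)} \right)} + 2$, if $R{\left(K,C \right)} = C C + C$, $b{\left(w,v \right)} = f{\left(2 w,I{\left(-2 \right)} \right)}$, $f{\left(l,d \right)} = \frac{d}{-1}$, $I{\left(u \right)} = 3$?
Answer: $-10$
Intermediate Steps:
$f{\left(l,d \right)} = - d$ ($f{\left(l,d \right)} = d \left(-1\right) = - d$)
$b{\left(w,v \right)} = -3$ ($b{\left(w,v \right)} = \left(-1\right) 3 = -3$)
$R{\left(K,C \right)} = C + C^{2}$ ($R{\left(K,C \right)} = C^{2} + C = C + C^{2}$)
$- 2 R{\left(8,b{\left(1,-5 \right)} \right)} + 2 = - 2 \left(- 3 \left(1 - 3\right)\right) + 2 = - 2 \left(\left(-3\right) \left(-2\right)\right) + 2 = \left(-2\right) 6 + 2 = -12 + 2 = -10$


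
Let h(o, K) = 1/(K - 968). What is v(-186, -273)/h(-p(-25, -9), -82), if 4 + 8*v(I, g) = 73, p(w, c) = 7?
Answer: -36225/4 ≈ -9056.3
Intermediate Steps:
v(I, g) = 69/8 (v(I, g) = -½ + (⅛)*73 = -½ + 73/8 = 69/8)
h(o, K) = 1/(-968 + K)
v(-186, -273)/h(-p(-25, -9), -82) = 69/(8*(1/(-968 - 82))) = 69/(8*(1/(-1050))) = 69/(8*(-1/1050)) = (69/8)*(-1050) = -36225/4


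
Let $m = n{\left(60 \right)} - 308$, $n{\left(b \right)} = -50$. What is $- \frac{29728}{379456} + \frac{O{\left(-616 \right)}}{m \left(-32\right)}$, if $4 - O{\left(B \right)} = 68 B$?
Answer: $\frac{60764089}{16980656} \approx 3.5784$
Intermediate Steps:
$O{\left(B \right)} = 4 - 68 B$
$m = -358$ ($m = -50 - 308 = -358$)
$- \frac{29728}{379456} + \frac{O{\left(-616 \right)}}{m \left(-32\right)} = - \frac{29728}{379456} + \frac{4 - -41888}{\left(-358\right) \left(-32\right)} = \left(-29728\right) \frac{1}{379456} + \frac{4 + 41888}{11456} = - \frac{929}{11858} + 41892 \cdot \frac{1}{11456} = - \frac{929}{11858} + \frac{10473}{2864} = \frac{60764089}{16980656}$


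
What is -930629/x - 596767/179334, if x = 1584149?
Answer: -158894466767/40584539538 ≈ -3.9151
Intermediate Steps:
-930629/x - 596767/179334 = -930629/1584149 - 596767/179334 = -930629*1/1584149 - 596767*1/179334 = -132947/226307 - 596767/179334 = -158894466767/40584539538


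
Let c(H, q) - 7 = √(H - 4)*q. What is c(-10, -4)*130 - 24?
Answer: 886 - 520*I*√14 ≈ 886.0 - 1945.7*I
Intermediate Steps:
c(H, q) = 7 + q*√(-4 + H) (c(H, q) = 7 + √(H - 4)*q = 7 + √(-4 + H)*q = 7 + q*√(-4 + H))
c(-10, -4)*130 - 24 = (7 - 4*√(-4 - 10))*130 - 24 = (7 - 4*I*√14)*130 - 24 = (910 - 520*I*√14) - 24 = 886 - 520*I*√14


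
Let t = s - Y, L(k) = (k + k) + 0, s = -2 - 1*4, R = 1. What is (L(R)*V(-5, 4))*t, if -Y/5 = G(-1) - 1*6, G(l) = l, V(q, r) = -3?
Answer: 246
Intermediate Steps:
s = -6 (s = -2 - 4 = -6)
L(k) = 2*k (L(k) = 2*k + 0 = 2*k)
Y = 35 (Y = -5*(-1 - 1*6) = -5*(-1 - 6) = -5*(-7) = 35)
t = -41 (t = -6 - 1*35 = -6 - 35 = -41)
(L(R)*V(-5, 4))*t = ((2*1)*(-3))*(-41) = (2*(-3))*(-41) = -6*(-41) = 246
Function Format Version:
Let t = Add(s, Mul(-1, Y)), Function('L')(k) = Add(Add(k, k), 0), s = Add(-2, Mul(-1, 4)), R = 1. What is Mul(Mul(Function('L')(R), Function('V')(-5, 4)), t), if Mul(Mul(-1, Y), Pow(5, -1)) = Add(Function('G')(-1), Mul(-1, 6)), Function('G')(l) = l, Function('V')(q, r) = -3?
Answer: 246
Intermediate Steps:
s = -6 (s = Add(-2, -4) = -6)
Function('L')(k) = Mul(2, k) (Function('L')(k) = Add(Mul(2, k), 0) = Mul(2, k))
Y = 35 (Y = Mul(-5, Add(-1, Mul(-1, 6))) = Mul(-5, Add(-1, -6)) = Mul(-5, -7) = 35)
t = -41 (t = Add(-6, Mul(-1, 35)) = Add(-6, -35) = -41)
Mul(Mul(Function('L')(R), Function('V')(-5, 4)), t) = Mul(Mul(Mul(2, 1), -3), -41) = Mul(Mul(2, -3), -41) = Mul(-6, -41) = 246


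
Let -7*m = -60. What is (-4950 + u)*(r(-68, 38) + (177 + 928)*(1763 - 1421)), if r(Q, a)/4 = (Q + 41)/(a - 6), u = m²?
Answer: -361203152175/196 ≈ -1.8429e+9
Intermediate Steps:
m = 60/7 (m = -⅐*(-60) = 60/7 ≈ 8.5714)
u = 3600/49 (u = (60/7)² = 3600/49 ≈ 73.469)
r(Q, a) = 4*(41 + Q)/(-6 + a) (r(Q, a) = 4*((Q + 41)/(a - 6)) = 4*((41 + Q)/(-6 + a)) = 4*(41 + Q)/(-6 + a))
(-4950 + u)*(r(-68, 38) + (177 + 928)*(1763 - 1421)) = (-4950 + 3600/49)*(4*(41 - 68)/(-6 + 38) + (177 + 928)*(1763 - 1421)) = -238950*(4*(-27)/32 + 1105*342)/49 = -238950*(4*(1/32)*(-27) + 377910)/49 = -238950*(-27/8 + 377910)/49 = -238950/49*3023253/8 = -361203152175/196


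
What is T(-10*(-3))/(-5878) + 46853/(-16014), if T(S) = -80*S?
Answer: -118484167/47065146 ≈ -2.5174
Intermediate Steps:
T(-10*(-3))/(-5878) + 46853/(-16014) = -(-800)*(-3)/(-5878) + 46853/(-16014) = -80*30*(-1/5878) + 46853*(-1/16014) = -2400*(-1/5878) - 46853/16014 = 1200/2939 - 46853/16014 = -118484167/47065146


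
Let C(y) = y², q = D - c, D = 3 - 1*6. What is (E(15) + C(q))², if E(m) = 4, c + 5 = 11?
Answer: 7225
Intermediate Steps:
c = 6 (c = -5 + 11 = 6)
D = -3 (D = 3 - 6 = -3)
q = -9 (q = -3 - 1*6 = -3 - 6 = -9)
(E(15) + C(q))² = (4 + (-9)²)² = (4 + 81)² = 85² = 7225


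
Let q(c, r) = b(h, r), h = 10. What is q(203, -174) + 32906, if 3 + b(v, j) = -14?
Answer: 32889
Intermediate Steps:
b(v, j) = -17 (b(v, j) = -3 - 14 = -17)
q(c, r) = -17
q(203, -174) + 32906 = -17 + 32906 = 32889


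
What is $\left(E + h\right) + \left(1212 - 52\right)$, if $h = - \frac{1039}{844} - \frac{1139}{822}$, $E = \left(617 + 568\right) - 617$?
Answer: $\frac{598507865}{346884} \approx 1725.4$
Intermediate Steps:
$E = 568$ ($E = 1185 - 617 = 568$)
$h = - \frac{907687}{346884}$ ($h = \left(-1039\right) \frac{1}{844} - \frac{1139}{822} = - \frac{1039}{844} - \frac{1139}{822} = - \frac{907687}{346884} \approx -2.6167$)
$\left(E + h\right) + \left(1212 - 52\right) = \left(568 - \frac{907687}{346884}\right) + \left(1212 - 52\right) = \frac{196122425}{346884} + 1160 = \frac{598507865}{346884}$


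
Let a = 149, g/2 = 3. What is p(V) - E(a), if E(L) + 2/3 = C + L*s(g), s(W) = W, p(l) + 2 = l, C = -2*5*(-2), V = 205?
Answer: -2131/3 ≈ -710.33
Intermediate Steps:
g = 6 (g = 2*3 = 6)
C = 20 (C = -10*(-2) = 20)
p(l) = -2 + l
E(L) = 58/3 + 6*L (E(L) = -⅔ + (20 + L*6) = -⅔ + (20 + 6*L) = 58/3 + 6*L)
p(V) - E(a) = (-2 + 205) - (58/3 + 6*149) = 203 - (58/3 + 894) = 203 - 1*2740/3 = 203 - 2740/3 = -2131/3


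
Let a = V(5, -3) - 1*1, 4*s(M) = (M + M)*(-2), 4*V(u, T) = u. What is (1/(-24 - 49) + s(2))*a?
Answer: -147/292 ≈ -0.50342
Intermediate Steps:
V(u, T) = u/4
s(M) = -M (s(M) = ((M + M)*(-2))/4 = ((2*M)*(-2))/4 = (-4*M)/4 = -M)
a = 1/4 (a = (1/4)*5 - 1*1 = 5/4 - 1 = 1/4 ≈ 0.25000)
(1/(-24 - 49) + s(2))*a = (1/(-24 - 49) - 1*2)*(1/4) = (1/(-73) - 2)*(1/4) = (-1/73 - 2)*(1/4) = -147/73*1/4 = -147/292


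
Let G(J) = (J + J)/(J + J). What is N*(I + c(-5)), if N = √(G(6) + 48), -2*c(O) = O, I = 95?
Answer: 1365/2 ≈ 682.50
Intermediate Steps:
c(O) = -O/2
G(J) = 1 (G(J) = (2*J)/((2*J)) = (2*J)*(1/(2*J)) = 1)
N = 7 (N = √(1 + 48) = √49 = 7)
N*(I + c(-5)) = 7*(95 - ½*(-5)) = 7*(95 + 5/2) = 7*(195/2) = 1365/2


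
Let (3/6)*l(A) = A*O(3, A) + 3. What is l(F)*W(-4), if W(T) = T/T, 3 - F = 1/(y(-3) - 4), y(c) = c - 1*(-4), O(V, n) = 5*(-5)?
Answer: -482/3 ≈ -160.67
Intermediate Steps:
O(V, n) = -25
y(c) = 4 + c (y(c) = c + 4 = 4 + c)
F = 10/3 (F = 3 - 1/((4 - 3) - 4) = 3 - 1/(1 - 4) = 3 - 1/(-3) = 3 - 1*(-⅓) = 3 + ⅓ = 10/3 ≈ 3.3333)
W(T) = 1
l(A) = 6 - 50*A (l(A) = 2*(A*(-25) + 3) = 2*(-25*A + 3) = 2*(3 - 25*A) = 6 - 50*A)
l(F)*W(-4) = (6 - 50*10/3)*1 = (6 - 500/3)*1 = -482/3*1 = -482/3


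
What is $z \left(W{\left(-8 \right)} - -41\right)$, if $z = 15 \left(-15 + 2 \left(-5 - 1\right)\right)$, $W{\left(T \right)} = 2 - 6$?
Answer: $-14985$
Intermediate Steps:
$W{\left(T \right)} = -4$
$z = -405$ ($z = 15 \left(-15 + 2 \left(-6\right)\right) = 15 \left(-15 - 12\right) = 15 \left(-27\right) = -405$)
$z \left(W{\left(-8 \right)} - -41\right) = - 405 \left(-4 - -41\right) = - 405 \left(-4 + 41\right) = \left(-405\right) 37 = -14985$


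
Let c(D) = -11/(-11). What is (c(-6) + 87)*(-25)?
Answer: -2200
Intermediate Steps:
c(D) = 1 (c(D) = -11*(-1/11) = 1)
(c(-6) + 87)*(-25) = (1 + 87)*(-25) = 88*(-25) = -2200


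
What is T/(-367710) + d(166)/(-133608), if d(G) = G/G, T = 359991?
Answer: -8016340873/8188166280 ≈ -0.97902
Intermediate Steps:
d(G) = 1
T/(-367710) + d(166)/(-133608) = 359991/(-367710) + 1/(-133608) = 359991*(-1/367710) + 1*(-1/133608) = -119997/122570 - 1/133608 = -8016340873/8188166280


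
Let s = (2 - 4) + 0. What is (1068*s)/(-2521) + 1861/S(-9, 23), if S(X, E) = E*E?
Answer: 5821525/1333609 ≈ 4.3652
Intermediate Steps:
s = -2 (s = -2 + 0 = -2)
S(X, E) = E²
(1068*s)/(-2521) + 1861/S(-9, 23) = (1068*(-2))/(-2521) + 1861/(23²) = -2136*(-1/2521) + 1861/529 = 2136/2521 + 1861*(1/529) = 2136/2521 + 1861/529 = 5821525/1333609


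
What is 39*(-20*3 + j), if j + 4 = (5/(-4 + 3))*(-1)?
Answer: -2301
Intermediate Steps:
j = 1 (j = -4 + (5/(-4 + 3))*(-1) = -4 + (5/(-1))*(-1) = -4 - 1*5*(-1) = -4 - 5*(-1) = -4 + 5 = 1)
39*(-20*3 + j) = 39*(-20*3 + 1) = 39*(-60 + 1) = 39*(-59) = -2301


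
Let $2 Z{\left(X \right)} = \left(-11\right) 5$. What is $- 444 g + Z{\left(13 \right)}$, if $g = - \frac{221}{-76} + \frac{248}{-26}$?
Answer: $\frac{1440737}{494} \approx 2916.5$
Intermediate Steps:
$g = - \frac{6551}{988}$ ($g = \left(-221\right) \left(- \frac{1}{76}\right) + 248 \left(- \frac{1}{26}\right) = \frac{221}{76} - \frac{124}{13} = - \frac{6551}{988} \approx -6.6306$)
$Z{\left(X \right)} = - \frac{55}{2}$ ($Z{\left(X \right)} = \frac{\left(-11\right) 5}{2} = \frac{1}{2} \left(-55\right) = - \frac{55}{2}$)
$- 444 g + Z{\left(13 \right)} = \left(-444\right) \left(- \frac{6551}{988}\right) - \frac{55}{2} = \frac{727161}{247} - \frac{55}{2} = \frac{1440737}{494}$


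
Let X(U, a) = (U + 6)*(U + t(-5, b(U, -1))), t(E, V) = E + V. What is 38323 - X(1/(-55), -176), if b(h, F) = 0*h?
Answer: 116017879/3025 ≈ 38353.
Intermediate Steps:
b(h, F) = 0
X(U, a) = (-5 + U)*(6 + U) (X(U, a) = (U + 6)*(U + (-5 + 0)) = (6 + U)*(U - 5) = (6 + U)*(-5 + U) = (-5 + U)*(6 + U))
38323 - X(1/(-55), -176) = 38323 - (-30 + 1/(-55) + (1/(-55))²) = 38323 - (-30 - 1/55 + (-1/55)²) = 38323 - (-30 - 1/55 + 1/3025) = 38323 - 1*(-90804/3025) = 38323 + 90804/3025 = 116017879/3025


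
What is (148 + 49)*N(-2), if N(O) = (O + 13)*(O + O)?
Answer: -8668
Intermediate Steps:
N(O) = 2*O*(13 + O) (N(O) = (13 + O)*(2*O) = 2*O*(13 + O))
(148 + 49)*N(-2) = (148 + 49)*(2*(-2)*(13 - 2)) = 197*(2*(-2)*11) = 197*(-44) = -8668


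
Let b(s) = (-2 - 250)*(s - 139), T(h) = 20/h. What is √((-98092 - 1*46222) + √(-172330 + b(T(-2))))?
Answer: √(-144314 + I*√134782) ≈ 0.483 + 379.89*I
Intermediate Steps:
b(s) = 35028 - 252*s (b(s) = -252*(-139 + s) = 35028 - 252*s)
√((-98092 - 1*46222) + √(-172330 + b(T(-2)))) = √((-98092 - 1*46222) + √(-172330 + (35028 - 5040/(-2)))) = √((-98092 - 46222) + √(-172330 + (35028 - 5040*(-1)/2))) = √(-144314 + √(-172330 + (35028 - 252*(-10)))) = √(-144314 + √(-172330 + (35028 + 2520))) = √(-144314 + √(-172330 + 37548)) = √(-144314 + √(-134782)) = √(-144314 + I*√134782)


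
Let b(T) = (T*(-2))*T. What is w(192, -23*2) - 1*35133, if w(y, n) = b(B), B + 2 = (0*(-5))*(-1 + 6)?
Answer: -35141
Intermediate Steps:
B = -2 (B = -2 + (0*(-5))*(-1 + 6) = -2 + 0*5 = -2 + 0 = -2)
b(T) = -2*T² (b(T) = (-2*T)*T = -2*T²)
w(y, n) = -8 (w(y, n) = -2*(-2)² = -2*4 = -8)
w(192, -23*2) - 1*35133 = -8 - 1*35133 = -8 - 35133 = -35141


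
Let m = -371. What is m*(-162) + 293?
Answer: 60395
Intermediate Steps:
m*(-162) + 293 = -371*(-162) + 293 = 60102 + 293 = 60395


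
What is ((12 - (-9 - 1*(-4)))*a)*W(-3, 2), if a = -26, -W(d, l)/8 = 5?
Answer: 17680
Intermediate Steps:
W(d, l) = -40 (W(d, l) = -8*5 = -40)
((12 - (-9 - 1*(-4)))*a)*W(-3, 2) = ((12 - (-9 - 1*(-4)))*(-26))*(-40) = ((12 - (-9 + 4))*(-26))*(-40) = ((12 - 1*(-5))*(-26))*(-40) = ((12 + 5)*(-26))*(-40) = (17*(-26))*(-40) = -442*(-40) = 17680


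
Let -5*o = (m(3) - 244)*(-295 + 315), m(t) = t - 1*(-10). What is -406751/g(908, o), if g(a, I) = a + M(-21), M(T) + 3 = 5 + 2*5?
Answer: -406751/920 ≈ -442.12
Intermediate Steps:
M(T) = 12 (M(T) = -3 + (5 + 2*5) = -3 + (5 + 10) = -3 + 15 = 12)
m(t) = 10 + t (m(t) = t + 10 = 10 + t)
o = 924 (o = -((10 + 3) - 244)*(-295 + 315)/5 = -(13 - 244)*20/5 = -(-231)*20/5 = -⅕*(-4620) = 924)
g(a, I) = 12 + a (g(a, I) = a + 12 = 12 + a)
-406751/g(908, o) = -406751/(12 + 908) = -406751/920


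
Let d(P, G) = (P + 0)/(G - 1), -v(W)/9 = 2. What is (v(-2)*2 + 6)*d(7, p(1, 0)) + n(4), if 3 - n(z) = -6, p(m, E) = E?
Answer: 219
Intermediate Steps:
v(W) = -18 (v(W) = -9*2 = -18)
d(P, G) = P/(-1 + G)
n(z) = 9 (n(z) = 3 - 1*(-6) = 3 + 6 = 9)
(v(-2)*2 + 6)*d(7, p(1, 0)) + n(4) = (-18*2 + 6)*(7/(-1 + 0)) + 9 = (-36 + 6)*(7/(-1)) + 9 = -210*(-1) + 9 = -30*(-7) + 9 = 210 + 9 = 219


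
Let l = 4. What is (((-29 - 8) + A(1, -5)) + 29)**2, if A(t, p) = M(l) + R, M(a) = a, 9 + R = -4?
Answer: 289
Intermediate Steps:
R = -13 (R = -9 - 4 = -13)
A(t, p) = -9 (A(t, p) = 4 - 13 = -9)
(((-29 - 8) + A(1, -5)) + 29)**2 = (((-29 - 8) - 9) + 29)**2 = ((-37 - 9) + 29)**2 = (-46 + 29)**2 = (-17)**2 = 289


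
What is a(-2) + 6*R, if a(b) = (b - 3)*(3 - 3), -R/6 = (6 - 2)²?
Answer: -576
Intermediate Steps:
R = -96 (R = -6*(6 - 2)² = -6*4² = -6*16 = -96)
a(b) = 0 (a(b) = (-3 + b)*0 = 0)
a(-2) + 6*R = 0 + 6*(-96) = 0 - 576 = -576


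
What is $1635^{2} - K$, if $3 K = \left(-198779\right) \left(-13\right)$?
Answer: $\frac{5435548}{3} \approx 1.8119 \cdot 10^{6}$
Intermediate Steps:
$K = \frac{2584127}{3}$ ($K = \frac{\left(-198779\right) \left(-13\right)}{3} = \frac{1}{3} \cdot 2584127 = \frac{2584127}{3} \approx 8.6138 \cdot 10^{5}$)
$1635^{2} - K = 1635^{2} - \frac{2584127}{3} = 2673225 - \frac{2584127}{3} = \frac{5435548}{3}$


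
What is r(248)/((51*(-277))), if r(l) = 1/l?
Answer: -1/3503496 ≈ -2.8543e-7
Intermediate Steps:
r(248)/((51*(-277))) = 1/(248*((51*(-277)))) = (1/248)/(-14127) = (1/248)*(-1/14127) = -1/3503496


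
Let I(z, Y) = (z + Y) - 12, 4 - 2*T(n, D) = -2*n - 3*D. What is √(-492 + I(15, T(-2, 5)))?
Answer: 3*I*√214/2 ≈ 21.943*I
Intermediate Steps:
T(n, D) = 2 + n + 3*D/2 (T(n, D) = 2 - (-2*n - 3*D)/2 = 2 - (-3*D - 2*n)/2 = 2 + (n + 3*D/2) = 2 + n + 3*D/2)
I(z, Y) = -12 + Y + z (I(z, Y) = (Y + z) - 12 = -12 + Y + z)
√(-492 + I(15, T(-2, 5))) = √(-492 + (-12 + (2 - 2 + (3/2)*5) + 15)) = √(-492 + (-12 + (2 - 2 + 15/2) + 15)) = √(-492 + (-12 + 15/2 + 15)) = √(-492 + 21/2) = √(-963/2) = 3*I*√214/2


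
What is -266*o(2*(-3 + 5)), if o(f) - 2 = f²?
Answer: -4788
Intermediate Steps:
o(f) = 2 + f²
-266*o(2*(-3 + 5)) = -266*(2 + (2*(-3 + 5))²) = -266*(2 + (2*2)²) = -266*(2 + 4²) = -266*(2 + 16) = -266*18 = -4788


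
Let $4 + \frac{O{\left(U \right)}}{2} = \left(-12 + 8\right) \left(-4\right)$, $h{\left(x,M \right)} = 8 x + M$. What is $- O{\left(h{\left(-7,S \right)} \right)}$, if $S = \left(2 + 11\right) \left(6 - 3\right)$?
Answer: $-24$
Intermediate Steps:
$S = 39$ ($S = 13 \cdot 3 = 39$)
$h{\left(x,M \right)} = M + 8 x$
$O{\left(U \right)} = 24$ ($O{\left(U \right)} = -8 + 2 \left(-12 + 8\right) \left(-4\right) = -8 + 2 \left(\left(-4\right) \left(-4\right)\right) = -8 + 2 \cdot 16 = -8 + 32 = 24$)
$- O{\left(h{\left(-7,S \right)} \right)} = \left(-1\right) 24 = -24$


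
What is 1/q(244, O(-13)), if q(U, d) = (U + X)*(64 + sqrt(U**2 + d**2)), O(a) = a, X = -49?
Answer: -64/10843755 + sqrt(59705)/10843755 ≈ 1.6631e-5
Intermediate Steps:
q(U, d) = (-49 + U)*(64 + sqrt(U**2 + d**2)) (q(U, d) = (U - 49)*(64 + sqrt(U**2 + d**2)) = (-49 + U)*(64 + sqrt(U**2 + d**2)))
1/q(244, O(-13)) = 1/(-3136 - 49*sqrt(244**2 + (-13)**2) + 64*244 + 244*sqrt(244**2 + (-13)**2)) = 1/(-3136 - 49*sqrt(59536 + 169) + 15616 + 244*sqrt(59536 + 169)) = 1/(-3136 - 49*sqrt(59705) + 15616 + 244*sqrt(59705)) = 1/(12480 + 195*sqrt(59705))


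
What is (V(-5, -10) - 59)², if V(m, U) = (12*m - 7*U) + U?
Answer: 3481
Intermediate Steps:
V(m, U) = -6*U + 12*m (V(m, U) = (-7*U + 12*m) + U = -6*U + 12*m)
(V(-5, -10) - 59)² = ((-6*(-10) + 12*(-5)) - 59)² = ((60 - 60) - 59)² = (0 - 59)² = (-59)² = 3481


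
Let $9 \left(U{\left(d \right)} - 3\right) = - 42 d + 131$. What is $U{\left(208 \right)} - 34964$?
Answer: $- \frac{323254}{9} \approx -35917.0$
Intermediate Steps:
$U{\left(d \right)} = \frac{158}{9} - \frac{14 d}{3}$ ($U{\left(d \right)} = 3 + \frac{- 42 d + 131}{9} = 3 + \frac{131 - 42 d}{9} = 3 - \left(- \frac{131}{9} + \frac{14 d}{3}\right) = \frac{158}{9} - \frac{14 d}{3}$)
$U{\left(208 \right)} - 34964 = \left(\frac{158}{9} - \frac{2912}{3}\right) - 34964 = - \frac{8578}{9} - 34964 = - \frac{323254}{9}$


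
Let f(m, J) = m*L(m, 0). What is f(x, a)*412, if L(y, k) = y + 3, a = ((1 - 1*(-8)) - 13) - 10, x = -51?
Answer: 1008576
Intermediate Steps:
a = -14 (a = ((1 + 8) - 13) - 10 = (9 - 13) - 10 = -4 - 10 = -14)
L(y, k) = 3 + y
f(m, J) = m*(3 + m)
f(x, a)*412 = -51*(3 - 51)*412 = -51*(-48)*412 = 2448*412 = 1008576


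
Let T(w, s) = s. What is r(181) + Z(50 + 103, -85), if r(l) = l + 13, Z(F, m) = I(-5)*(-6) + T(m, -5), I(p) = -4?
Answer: 213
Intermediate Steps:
Z(F, m) = 19 (Z(F, m) = -4*(-6) - 5 = 24 - 5 = 19)
r(l) = 13 + l
r(181) + Z(50 + 103, -85) = (13 + 181) + 19 = 194 + 19 = 213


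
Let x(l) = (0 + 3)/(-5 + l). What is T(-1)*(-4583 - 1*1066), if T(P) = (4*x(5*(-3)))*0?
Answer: 0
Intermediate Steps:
x(l) = 3/(-5 + l)
T(P) = 0 (T(P) = (4*(3/(-5 + 5*(-3))))*0 = (4*(3/(-5 - 15)))*0 = (4*(3/(-20)))*0 = (4*(3*(-1/20)))*0 = (4*(-3/20))*0 = -3/5*0 = 0)
T(-1)*(-4583 - 1*1066) = 0*(-4583 - 1*1066) = 0*(-4583 - 1066) = 0*(-5649) = 0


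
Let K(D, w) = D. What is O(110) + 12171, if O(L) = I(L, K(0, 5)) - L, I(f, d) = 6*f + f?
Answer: 12831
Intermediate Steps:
I(f, d) = 7*f
O(L) = 6*L (O(L) = 7*L - L = 6*L)
O(110) + 12171 = 6*110 + 12171 = 660 + 12171 = 12831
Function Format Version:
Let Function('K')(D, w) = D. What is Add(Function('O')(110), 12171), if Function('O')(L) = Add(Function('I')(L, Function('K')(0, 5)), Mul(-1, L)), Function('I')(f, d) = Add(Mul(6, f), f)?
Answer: 12831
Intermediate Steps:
Function('I')(f, d) = Mul(7, f)
Function('O')(L) = Mul(6, L) (Function('O')(L) = Add(Mul(7, L), Mul(-1, L)) = Mul(6, L))
Add(Function('O')(110), 12171) = Add(Mul(6, 110), 12171) = Add(660, 12171) = 12831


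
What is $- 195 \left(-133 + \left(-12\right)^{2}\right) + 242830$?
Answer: $240685$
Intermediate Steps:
$- 195 \left(-133 + \left(-12\right)^{2}\right) + 242830 = - 195 \left(-133 + 144\right) + 242830 = \left(-195\right) 11 + 242830 = -2145 + 242830 = 240685$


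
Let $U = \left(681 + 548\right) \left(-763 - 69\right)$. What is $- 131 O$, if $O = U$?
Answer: $133951168$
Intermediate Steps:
$U = -1022528$ ($U = 1229 \left(-832\right) = -1022528$)
$O = -1022528$
$- 131 O = \left(-131\right) \left(-1022528\right) = 133951168$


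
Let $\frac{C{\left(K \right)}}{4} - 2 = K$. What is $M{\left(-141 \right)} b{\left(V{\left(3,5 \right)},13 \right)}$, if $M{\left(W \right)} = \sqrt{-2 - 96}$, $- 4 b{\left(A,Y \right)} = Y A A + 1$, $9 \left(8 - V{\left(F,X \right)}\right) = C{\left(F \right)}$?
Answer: $- \frac{246631 i \sqrt{2}}{324} \approx - 1076.5 i$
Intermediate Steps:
$C{\left(K \right)} = 8 + 4 K$
$V{\left(F,X \right)} = \frac{64}{9} - \frac{4 F}{9}$ ($V{\left(F,X \right)} = 8 - \frac{8 + 4 F}{9} = 8 - \left(\frac{8}{9} + \frac{4 F}{9}\right) = \frac{64}{9} - \frac{4 F}{9}$)
$b{\left(A,Y \right)} = - \frac{1}{4} - \frac{Y A^{2}}{4}$ ($b{\left(A,Y \right)} = - \frac{Y A A + 1}{4} = - \frac{Y A^{2} + 1}{4} = - \frac{1 + Y A^{2}}{4} = - \frac{1}{4} - \frac{Y A^{2}}{4}$)
$M{\left(W \right)} = 7 i \sqrt{2}$ ($M{\left(W \right)} = \sqrt{-98} = 7 i \sqrt{2}$)
$M{\left(-141 \right)} b{\left(V{\left(3,5 \right)},13 \right)} = 7 i \sqrt{2} \left(- \frac{1}{4} - \frac{13 \left(\frac{64}{9} - \frac{4}{3}\right)^{2}}{4}\right) = 7 i \sqrt{2} \left(- \frac{1}{4} - \frac{13 \left(\frac{52}{9}\right)^{2}}{4}\right) = 7 i \sqrt{2} \left(- \frac{1}{4} - \frac{13}{4} \cdot \frac{2704}{81}\right) = 7 i \sqrt{2} \left(- \frac{1}{4} - \frac{8788}{81}\right) = 7 i \sqrt{2} \left(- \frac{35233}{324}\right) = - \frac{246631 i \sqrt{2}}{324}$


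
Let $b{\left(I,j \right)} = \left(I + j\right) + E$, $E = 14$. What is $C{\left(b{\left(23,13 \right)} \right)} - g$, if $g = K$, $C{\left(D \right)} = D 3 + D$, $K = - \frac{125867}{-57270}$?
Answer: $\frac{11328133}{57270} \approx 197.8$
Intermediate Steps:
$K = \frac{125867}{57270}$ ($K = \left(-125867\right) \left(- \frac{1}{57270}\right) = \frac{125867}{57270} \approx 2.1978$)
$b{\left(I,j \right)} = 14 + I + j$ ($b{\left(I,j \right)} = \left(I + j\right) + 14 = 14 + I + j$)
$C{\left(D \right)} = 4 D$ ($C{\left(D \right)} = 3 D + D = 4 D$)
$g = \frac{125867}{57270} \approx 2.1978$
$C{\left(b{\left(23,13 \right)} \right)} - g = 4 \left(14 + 23 + 13\right) - \frac{125867}{57270} = 4 \cdot 50 - \frac{125867}{57270} = 200 - \frac{125867}{57270} = \frac{11328133}{57270}$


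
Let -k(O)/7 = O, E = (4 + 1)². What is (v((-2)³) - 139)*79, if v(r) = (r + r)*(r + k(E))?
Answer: 220331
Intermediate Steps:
E = 25 (E = 5² = 25)
k(O) = -7*O
v(r) = 2*r*(-175 + r) (v(r) = (r + r)*(r - 7*25) = (2*r)*(r - 175) = (2*r)*(-175 + r) = 2*r*(-175 + r))
(v((-2)³) - 139)*79 = (2*(-2)³*(-175 + (-2)³) - 139)*79 = (2*(-8)*(-175 - 8) - 139)*79 = (2*(-8)*(-183) - 139)*79 = (2928 - 139)*79 = 2789*79 = 220331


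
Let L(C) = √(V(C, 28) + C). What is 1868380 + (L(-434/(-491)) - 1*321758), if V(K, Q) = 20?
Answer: 1546622 + √5034714/491 ≈ 1.5466e+6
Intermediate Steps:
L(C) = √(20 + C)
1868380 + (L(-434/(-491)) - 1*321758) = 1868380 + (√(20 - 434/(-491)) - 1*321758) = 1868380 + (√(20 - 434*(-1/491)) - 321758) = 1868380 + (√(20 + 434/491) - 321758) = 1868380 + (√(10254/491) - 321758) = 1868380 + (√5034714/491 - 321758) = 1868380 + (-321758 + √5034714/491) = 1546622 + √5034714/491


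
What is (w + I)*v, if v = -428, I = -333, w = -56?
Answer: 166492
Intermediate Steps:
(w + I)*v = (-56 - 333)*(-428) = -389*(-428) = 166492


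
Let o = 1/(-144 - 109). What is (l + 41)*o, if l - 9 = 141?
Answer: -191/253 ≈ -0.75494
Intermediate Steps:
l = 150 (l = 9 + 141 = 150)
o = -1/253 (o = 1/(-253) = -1/253 ≈ -0.0039526)
(l + 41)*o = (150 + 41)*(-1/253) = 191*(-1/253) = -191/253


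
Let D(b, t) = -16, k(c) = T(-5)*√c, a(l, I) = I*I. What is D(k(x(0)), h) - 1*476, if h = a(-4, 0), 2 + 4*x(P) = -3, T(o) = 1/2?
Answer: -492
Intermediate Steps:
T(o) = ½
x(P) = -5/4 (x(P) = -½ + (¼)*(-3) = -½ - ¾ = -5/4)
a(l, I) = I²
h = 0 (h = 0² = 0)
k(c) = √c/2
D(k(x(0)), h) - 1*476 = -16 - 1*476 = -16 - 476 = -492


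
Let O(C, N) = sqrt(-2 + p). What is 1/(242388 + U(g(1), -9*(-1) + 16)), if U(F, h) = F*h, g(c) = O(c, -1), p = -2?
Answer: 60597/14687986261 - 25*I/29375972522 ≈ 4.1256e-6 - 8.5104e-10*I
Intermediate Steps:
O(C, N) = 2*I (O(C, N) = sqrt(-2 - 2) = sqrt(-4) = 2*I)
g(c) = 2*I
1/(242388 + U(g(1), -9*(-1) + 16)) = 1/(242388 + (2*I)*(-9*(-1) + 16)) = 1/(242388 + (2*I)*(9 + 16)) = 1/(242388 + (2*I)*25) = 1/(242388 + 50*I) = (242388 - 50*I)/58751945044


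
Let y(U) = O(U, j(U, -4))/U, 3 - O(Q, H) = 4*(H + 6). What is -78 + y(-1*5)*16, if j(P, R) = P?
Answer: -374/5 ≈ -74.800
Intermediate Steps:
O(Q, H) = -21 - 4*H (O(Q, H) = 3 - 4*(H + 6) = 3 - 4*(6 + H) = 3 - (24 + 4*H) = 3 + (-24 - 4*H) = -21 - 4*H)
y(U) = (-21 - 4*U)/U
-78 + y(-1*5)*16 = -78 + (-4 - 21/((-1*5)))*16 = -78 + (-4 - 21/(-5))*16 = -78 + (-4 - 21*(-1/5))*16 = -78 + (-4 + 21/5)*16 = -78 + (1/5)*16 = -78 + 16/5 = -374/5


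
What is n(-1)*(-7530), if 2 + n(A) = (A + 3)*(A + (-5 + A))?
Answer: 120480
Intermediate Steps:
n(A) = -2 + (-5 + 2*A)*(3 + A) (n(A) = -2 + (A + 3)*(A + (-5 + A)) = -2 + (3 + A)*(-5 + 2*A) = -2 + (-5 + 2*A)*(3 + A))
n(-1)*(-7530) = (-17 - 1 + 2*(-1)**2)*(-7530) = (-17 - 1 + 2*1)*(-7530) = (-17 - 1 + 2)*(-7530) = -16*(-7530) = 120480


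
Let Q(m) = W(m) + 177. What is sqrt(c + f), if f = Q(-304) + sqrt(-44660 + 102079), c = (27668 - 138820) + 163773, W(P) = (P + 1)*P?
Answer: sqrt(144910 + sqrt(57419)) ≈ 380.98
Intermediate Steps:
W(P) = P*(1 + P) (W(P) = (1 + P)*P = P*(1 + P))
c = 52621 (c = -111152 + 163773 = 52621)
Q(m) = 177 + m*(1 + m) (Q(m) = m*(1 + m) + 177 = 177 + m*(1 + m))
f = 92289 + sqrt(57419) (f = (177 - 304*(1 - 304)) + sqrt(-44660 + 102079) = (177 - 304*(-303)) + sqrt(57419) = (177 + 92112) + sqrt(57419) = 92289 + sqrt(57419) ≈ 92529.)
sqrt(c + f) = sqrt(52621 + (92289 + sqrt(57419))) = sqrt(144910 + sqrt(57419))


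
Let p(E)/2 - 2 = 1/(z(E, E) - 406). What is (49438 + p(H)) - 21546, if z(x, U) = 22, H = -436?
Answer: 5356031/192 ≈ 27896.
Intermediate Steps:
p(E) = 767/192 (p(E) = 4 + 2/(22 - 406) = 4 + 2/(-384) = 4 + 2*(-1/384) = 4 - 1/192 = 767/192)
(49438 + p(H)) - 21546 = (49438 + 767/192) - 21546 = 9492863/192 - 21546 = 5356031/192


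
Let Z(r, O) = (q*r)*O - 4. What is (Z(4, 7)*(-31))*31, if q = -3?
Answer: 84568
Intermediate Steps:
Z(r, O) = -4 - 3*O*r (Z(r, O) = (-3*r)*O - 4 = -3*O*r - 4 = -4 - 3*O*r)
(Z(4, 7)*(-31))*31 = ((-4 - 3*7*4)*(-31))*31 = ((-4 - 84)*(-31))*31 = -88*(-31)*31 = 2728*31 = 84568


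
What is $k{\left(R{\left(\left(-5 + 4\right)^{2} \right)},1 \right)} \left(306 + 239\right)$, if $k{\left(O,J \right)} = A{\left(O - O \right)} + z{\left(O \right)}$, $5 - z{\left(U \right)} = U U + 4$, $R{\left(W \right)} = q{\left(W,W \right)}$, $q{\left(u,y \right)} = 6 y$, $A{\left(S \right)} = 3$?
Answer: $-17440$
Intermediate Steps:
$R{\left(W \right)} = 6 W$
$z{\left(U \right)} = 1 - U^{2}$ ($z{\left(U \right)} = 5 - \left(U U + 4\right) = 5 - \left(U^{2} + 4\right) = 5 - \left(4 + U^{2}\right) = 1 - U^{2}$)
$k{\left(O,J \right)} = 4 - O^{2}$ ($k{\left(O,J \right)} = 3 - \left(-1 + O^{2}\right) = 4 - O^{2}$)
$k{\left(R{\left(\left(-5 + 4\right)^{2} \right)},1 \right)} \left(306 + 239\right) = \left(4 - \left(6 \left(-5 + 4\right)^{2}\right)^{2}\right) \left(306 + 239\right) = \left(4 - \left(6 \left(-1\right)^{2}\right)^{2}\right) 545 = \left(4 - \left(6 \cdot 1\right)^{2}\right) 545 = \left(4 - 6^{2}\right) 545 = \left(4 - 36\right) 545 = \left(-32\right) 545 = -17440$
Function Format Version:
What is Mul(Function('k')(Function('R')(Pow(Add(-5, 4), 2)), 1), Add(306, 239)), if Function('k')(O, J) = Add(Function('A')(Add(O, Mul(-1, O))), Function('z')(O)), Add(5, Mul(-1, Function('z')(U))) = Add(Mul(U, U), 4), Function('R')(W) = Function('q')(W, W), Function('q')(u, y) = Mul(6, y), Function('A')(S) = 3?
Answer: -17440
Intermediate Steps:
Function('R')(W) = Mul(6, W)
Function('z')(U) = Add(1, Mul(-1, Pow(U, 2))) (Function('z')(U) = Add(5, Mul(-1, Add(Mul(U, U), 4))) = Add(5, Mul(-1, Add(Pow(U, 2), 4))) = Add(5, Mul(-1, Add(4, Pow(U, 2)))) = Add(5, Add(-4, Mul(-1, Pow(U, 2)))) = Add(1, Mul(-1, Pow(U, 2))))
Function('k')(O, J) = Add(4, Mul(-1, Pow(O, 2))) (Function('k')(O, J) = Add(3, Add(1, Mul(-1, Pow(O, 2)))) = Add(4, Mul(-1, Pow(O, 2))))
Mul(Function('k')(Function('R')(Pow(Add(-5, 4), 2)), 1), Add(306, 239)) = Mul(Add(4, Mul(-1, Pow(Mul(6, Pow(Add(-5, 4), 2)), 2))), Add(306, 239)) = Mul(Add(4, Mul(-1, Pow(Mul(6, Pow(-1, 2)), 2))), 545) = Mul(Add(4, Mul(-1, Pow(Mul(6, 1), 2))), 545) = Mul(Add(4, Mul(-1, Pow(6, 2))), 545) = Mul(Add(4, Mul(-1, 36)), 545) = Mul(Add(4, -36), 545) = Mul(-32, 545) = -17440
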